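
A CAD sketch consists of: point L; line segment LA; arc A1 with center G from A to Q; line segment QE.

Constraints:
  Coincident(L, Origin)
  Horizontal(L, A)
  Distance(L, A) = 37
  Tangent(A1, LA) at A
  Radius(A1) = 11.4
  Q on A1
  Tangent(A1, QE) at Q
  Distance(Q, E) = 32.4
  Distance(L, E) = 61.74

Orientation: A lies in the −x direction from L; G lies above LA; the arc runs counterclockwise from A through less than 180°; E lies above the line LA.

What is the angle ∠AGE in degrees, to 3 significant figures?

172°

L is at the origin; L and A share the same y with |LA| = 37.0 and A on the −x side, so A = (-37.0, 0.00). The tangent condition forces GA to be normal to LA, so G = A + (0, 11.4) = (-37.0, 11.4). Since GQ ⟂ QE (tangency), |GE| = √(11.4² + 32.4²) = 34.3 regardless of where Q sits on A1. So E lies on both circle(L, 61.74) and circle(G, 34.3); the above-LA intersection is E = (-41.8, 45.4). Q is the foot of the tangent from E: Q = (-26.9, 16.7).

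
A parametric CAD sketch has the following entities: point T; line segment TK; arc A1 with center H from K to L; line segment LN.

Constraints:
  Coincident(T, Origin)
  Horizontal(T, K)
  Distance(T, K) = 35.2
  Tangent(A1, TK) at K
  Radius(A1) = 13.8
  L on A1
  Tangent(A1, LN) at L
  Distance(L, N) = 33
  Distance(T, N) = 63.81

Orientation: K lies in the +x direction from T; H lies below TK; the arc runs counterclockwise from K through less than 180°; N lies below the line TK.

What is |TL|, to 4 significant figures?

31.48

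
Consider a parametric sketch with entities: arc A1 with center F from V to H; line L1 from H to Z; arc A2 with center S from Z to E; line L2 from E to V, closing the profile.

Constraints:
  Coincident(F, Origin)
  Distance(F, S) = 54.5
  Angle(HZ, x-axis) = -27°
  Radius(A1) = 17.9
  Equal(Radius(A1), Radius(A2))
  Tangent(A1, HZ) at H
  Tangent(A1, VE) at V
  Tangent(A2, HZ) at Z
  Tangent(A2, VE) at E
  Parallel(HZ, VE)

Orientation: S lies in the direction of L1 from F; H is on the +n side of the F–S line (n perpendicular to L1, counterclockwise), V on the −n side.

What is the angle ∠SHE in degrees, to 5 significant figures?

15.118°

The slot axis is L1's direction at -27.0°, so u = (cos -27.0°, sin -27.0°) = (0.89101, -0.45399) and n = (−sin -27.0°, cos -27.0°) = (0.45399, 0.89101). F is at the origin and S lies 54.5 along u from F, so S = 54.5·u = (48.560, -24.742). Tangency of A1 to both parallel lines with radius 17.9 puts H and V at F ± 17.9·n: H = (8.1264, 15.949), V = (-8.1264, -15.949). Equal radii place Z and E the same way about S: Z = S + 17.9·n = (56.686, -8.7935), E = S − 17.9·n = (40.433, -40.691). Then cos ∠SHE = HS·HE / (|HS||HE|), giving 15.118°.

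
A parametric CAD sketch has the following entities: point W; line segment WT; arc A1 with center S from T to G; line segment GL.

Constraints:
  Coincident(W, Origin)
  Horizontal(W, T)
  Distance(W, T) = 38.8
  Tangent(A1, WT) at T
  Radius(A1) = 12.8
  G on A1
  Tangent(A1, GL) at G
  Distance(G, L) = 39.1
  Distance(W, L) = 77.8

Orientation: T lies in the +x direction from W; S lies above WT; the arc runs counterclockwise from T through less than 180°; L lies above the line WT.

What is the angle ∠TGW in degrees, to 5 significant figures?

26.497°

W is at the origin; WT is horizontal with |WT| = 38.8 and T on the +x side, so T = (38.800, 0.0000). A1 meets WT tangentially, so ST is at right angles to WT, so S = T + (0, 12.8) = (38.800, 12.800). Since SG ⟂ GL (tangency), |SL| = √(12.8² + 39.1²) = 41.142 regardless of where G sits on A1. So L lies on both circle(W, 77.8) and circle(S, 41.142); the above-WT intersection is L = (62.347, 46.537). G is the foot of the tangent from L: G = (51.055, 9.1033).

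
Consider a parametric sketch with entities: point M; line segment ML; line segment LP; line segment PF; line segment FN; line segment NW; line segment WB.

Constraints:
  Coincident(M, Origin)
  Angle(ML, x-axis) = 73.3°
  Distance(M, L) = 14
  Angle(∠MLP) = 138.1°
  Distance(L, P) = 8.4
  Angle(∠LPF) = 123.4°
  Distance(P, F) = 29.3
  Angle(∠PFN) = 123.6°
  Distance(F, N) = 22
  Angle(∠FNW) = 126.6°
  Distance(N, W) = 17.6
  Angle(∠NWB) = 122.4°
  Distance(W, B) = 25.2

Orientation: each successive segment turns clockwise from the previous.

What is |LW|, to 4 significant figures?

48.86

M is at the origin; ML runs at 73.3° with length 14.0, so L = (4.023, 13.41). ∠MLP = 138.1° gives LP at 31.40° from the x-axis; with |LP| = 8.4, P = (11.19, 17.79). ∠LPF = 123.4° gives PF at -25.20° from the x-axis; with |PF| = 29.3, F = (37.70, 5.311). ∠PFN = 123.6° gives FN at -81.60° from the x-axis; with |FN| = 22.0, N = (40.92, -16.45). ∠FNW = 126.6° gives NW at -135.0° from the x-axis; with |NW| = 17.6, W = (28.47, -28.90). Then |LW| = |W − L| = 48.86.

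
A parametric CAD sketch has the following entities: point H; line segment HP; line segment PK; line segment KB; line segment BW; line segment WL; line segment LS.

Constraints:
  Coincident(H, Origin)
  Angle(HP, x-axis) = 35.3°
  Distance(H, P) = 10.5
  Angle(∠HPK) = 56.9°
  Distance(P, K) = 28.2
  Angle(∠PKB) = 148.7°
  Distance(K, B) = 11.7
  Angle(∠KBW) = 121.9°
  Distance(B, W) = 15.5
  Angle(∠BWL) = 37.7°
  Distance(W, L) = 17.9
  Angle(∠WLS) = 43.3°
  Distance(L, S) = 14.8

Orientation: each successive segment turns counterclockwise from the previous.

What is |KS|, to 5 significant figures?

16.787

H is at the origin; HP runs at 35.3° with length 10.5, so P = (8.5694, 6.0675). ∠HPK = 56.9° gives PK at 158.40° from the x-axis; with |PK| = 28.2, K = (-17.650, 16.449). ∠PKB = 148.7° gives KB at -170.30° from the x-axis; with |KB| = 11.7, B = (-29.183, 14.477). ∠KBW = 121.9° gives BW at -112.20° from the x-axis; with |BW| = 15.5, W = (-35.040, 0.12630). ∠BWL = 37.7° gives WL at 30.100° from the x-axis; with |WL| = 17.9, L = (-19.553, 9.1033). ∠WLS = 43.3° gives LS at 166.80° from the x-axis; with |LS| = 14.8, S = (-33.962, 12.483). Then |KS| = |S − K| = 16.787.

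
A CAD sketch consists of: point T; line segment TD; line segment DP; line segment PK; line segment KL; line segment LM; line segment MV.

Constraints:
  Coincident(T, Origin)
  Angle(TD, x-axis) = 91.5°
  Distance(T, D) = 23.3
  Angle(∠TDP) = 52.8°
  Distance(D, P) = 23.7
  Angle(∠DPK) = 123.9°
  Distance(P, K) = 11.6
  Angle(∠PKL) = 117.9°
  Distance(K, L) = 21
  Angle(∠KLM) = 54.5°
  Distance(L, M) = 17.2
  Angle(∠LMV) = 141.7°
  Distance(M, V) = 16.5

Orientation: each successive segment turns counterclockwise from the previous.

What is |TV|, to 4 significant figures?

22.07

T is at the origin; TD runs at 91.5° with length 23.3, so D = (-0.6099, 23.29). ∠TDP = 52.8° gives DP at -141.3° from the x-axis; with |DP| = 23.7, P = (-19.11, 8.474). ∠DPK = 123.9° gives PK at -85.20° from the x-axis; with |PK| = 11.6, K = (-18.14, -3.086). ∠PKL = 117.9° gives KL at -23.10° from the x-axis; with |KL| = 21.0, L = (1.181, -11.32). ∠KLM = 54.5° gives LM at 102.4° from the x-axis; with |LM| = 17.2, M = (-2.513, 5.474). ∠LMV = 141.7° gives MV at 140.7° from the x-axis; with |MV| = 16.5, V = (-15.28, 15.92). Then |TV| = |V − T| = 22.07.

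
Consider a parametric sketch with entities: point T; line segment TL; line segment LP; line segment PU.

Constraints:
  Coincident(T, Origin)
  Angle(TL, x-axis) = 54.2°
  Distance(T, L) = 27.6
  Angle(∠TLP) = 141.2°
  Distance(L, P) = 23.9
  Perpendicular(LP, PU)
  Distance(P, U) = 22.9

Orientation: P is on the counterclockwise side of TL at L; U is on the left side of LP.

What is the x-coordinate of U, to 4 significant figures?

-7.975

T is at the origin; TL runs at 54.2° with length 27.6, so L = 27.6·(cos 54.2°, sin 54.2°) = (16.14, 22.39). ∠TLP = 141.2°, so LP runs at 54.2° + (180° − 141.2°) = 93.00° from the x-axis; with |LP| = 23.9, P = L + 23.9·(cos 93.00°, sin 93.00°) = (14.89, 46.25). The perpendicularity gives PU at right angles to LP; with |PU| = 22.9 on the left of LP, U = P + 22.9·(-0.9986, -0.05234) = (-7.975, 45.05). So U.x = -7.975.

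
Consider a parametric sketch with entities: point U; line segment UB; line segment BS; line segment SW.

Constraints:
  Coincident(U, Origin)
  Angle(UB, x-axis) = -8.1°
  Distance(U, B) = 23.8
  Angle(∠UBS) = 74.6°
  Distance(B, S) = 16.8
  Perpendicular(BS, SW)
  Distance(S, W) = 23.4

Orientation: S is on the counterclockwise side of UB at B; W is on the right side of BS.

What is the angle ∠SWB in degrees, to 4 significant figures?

35.68°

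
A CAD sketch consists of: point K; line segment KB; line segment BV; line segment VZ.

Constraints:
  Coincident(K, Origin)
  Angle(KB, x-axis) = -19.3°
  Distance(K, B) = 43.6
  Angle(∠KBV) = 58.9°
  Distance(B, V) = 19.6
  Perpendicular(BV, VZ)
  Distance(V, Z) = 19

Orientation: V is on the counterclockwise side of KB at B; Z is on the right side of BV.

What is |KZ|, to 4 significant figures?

56.41

K is at the origin; KB runs at -19.3° with length 43.6, so B = 43.6·(cos -19.3°, sin -19.3°) = (41.15, -14.41). ∠KBV = 58.9°, so BV runs at -19.3° + (180° − 58.9°) = 101.8° from the x-axis; with |BV| = 19.6, V = B + 19.6·(cos 101.8°, sin 101.8°) = (37.14, 4.775). BV is perpendicular to VZ; with |VZ| = 19.0 on the right of BV, Z = V + 19.0·(0.9789, 0.2045) = (55.74, 8.661). Then |KZ| = |Z − K| = 56.41.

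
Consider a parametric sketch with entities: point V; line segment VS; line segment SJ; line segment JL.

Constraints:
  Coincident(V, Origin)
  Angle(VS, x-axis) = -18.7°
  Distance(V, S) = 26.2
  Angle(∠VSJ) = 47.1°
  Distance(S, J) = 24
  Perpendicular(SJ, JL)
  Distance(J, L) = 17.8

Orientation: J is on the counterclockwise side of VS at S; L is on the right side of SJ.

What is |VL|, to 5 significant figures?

37.503

∠VSJ = 47.1°, so SJ runs at -18.7° + (180° − 47.1°) = 114.20° from the x-axis; with |SJ| = 24.0, J = S + 24.0·(cos 114.20°, sin 114.20°) = (14.979, 13.491). SJ is perpendicular to JL; with |JL| = 17.8 on the right of SJ, L = J + 17.8·(0.91212, 0.40992) = (31.214, 20.787). Then |VL| = |L − V| = 37.503.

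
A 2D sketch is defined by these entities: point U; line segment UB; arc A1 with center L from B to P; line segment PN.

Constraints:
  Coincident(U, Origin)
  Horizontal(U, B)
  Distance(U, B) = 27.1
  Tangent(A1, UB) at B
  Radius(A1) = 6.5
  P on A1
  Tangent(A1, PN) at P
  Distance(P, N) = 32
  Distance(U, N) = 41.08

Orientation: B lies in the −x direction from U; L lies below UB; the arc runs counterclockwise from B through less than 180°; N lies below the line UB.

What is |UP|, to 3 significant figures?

34.2

Checks: |LP| = 6.500 ✓; ∠(LP, PN) = 90.00° ✓; |PN| = 32.00 ✓; |UN| = 41.08 ✓.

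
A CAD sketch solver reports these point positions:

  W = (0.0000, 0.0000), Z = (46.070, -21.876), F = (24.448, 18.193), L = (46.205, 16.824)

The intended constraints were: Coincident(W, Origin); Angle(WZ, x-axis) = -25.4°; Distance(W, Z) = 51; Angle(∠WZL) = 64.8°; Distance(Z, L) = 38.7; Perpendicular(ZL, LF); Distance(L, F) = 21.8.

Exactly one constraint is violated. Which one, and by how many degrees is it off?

Perpendicular(ZL, LF) — off by 3.40°.

W = (0.00, 0.00) ✓; WZ at -25.40° ✓; |WZ| = 51.00 ✓; ∠WZL = 64.80° ✓; |ZL| = 38.70 ✓; ∠(ZL, LF) = 86.60° ✗; |LF| = 21.80 ✓.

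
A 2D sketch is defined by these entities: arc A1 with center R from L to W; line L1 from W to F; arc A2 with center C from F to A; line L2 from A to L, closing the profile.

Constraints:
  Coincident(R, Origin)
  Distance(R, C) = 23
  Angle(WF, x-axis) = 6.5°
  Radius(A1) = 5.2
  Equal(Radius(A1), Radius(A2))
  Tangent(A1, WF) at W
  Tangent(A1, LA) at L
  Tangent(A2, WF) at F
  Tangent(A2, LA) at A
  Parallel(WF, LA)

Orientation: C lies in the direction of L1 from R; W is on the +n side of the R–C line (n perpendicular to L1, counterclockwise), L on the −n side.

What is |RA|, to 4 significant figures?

23.58

Tangency of A1 to both parallel lines with radius 5.2 puts W and L at R ± 5.2·n: W = (-0.5887, 5.167), L = (0.5887, -5.167). Equal radii place F and A the same way about C: F = C + 5.2·n = (22.26, 7.770), A = C − 5.2·n = (23.44, -2.563). Then |RA| = |A − R| = 23.58.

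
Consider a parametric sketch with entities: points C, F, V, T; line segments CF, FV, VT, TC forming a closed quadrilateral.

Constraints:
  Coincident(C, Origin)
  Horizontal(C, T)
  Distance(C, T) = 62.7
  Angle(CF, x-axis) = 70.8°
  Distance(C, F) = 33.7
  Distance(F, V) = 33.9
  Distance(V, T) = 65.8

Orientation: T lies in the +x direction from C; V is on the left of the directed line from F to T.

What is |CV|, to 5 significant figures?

66.634

C is at the origin; CT is horizontal with |CT| = 62.7 and T in +x, so T = (62.7, 0). CF runs at 70.8° with |CF| = 33.7, so F = (11.083, 31.825). V is determined by |FV| = 33.9 and |VT| = 65.8 together: it lies at the intersection of circle(F, 33.9) and circle(T, 65.8). With |FT| = 60.640, the foot of the radical line on FT is 4.0960 from F and the perpendicular offset is √(33.9² − 4.0960²) = 33.652. Taking the left-of-FT solution: V = (32.231, 58.320).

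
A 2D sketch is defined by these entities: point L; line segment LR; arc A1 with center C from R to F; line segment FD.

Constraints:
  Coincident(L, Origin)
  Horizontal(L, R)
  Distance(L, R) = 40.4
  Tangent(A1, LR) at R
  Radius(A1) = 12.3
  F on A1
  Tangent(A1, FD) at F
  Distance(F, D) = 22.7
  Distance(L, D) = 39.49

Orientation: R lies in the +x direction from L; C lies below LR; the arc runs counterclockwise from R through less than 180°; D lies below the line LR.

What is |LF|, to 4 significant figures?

29.98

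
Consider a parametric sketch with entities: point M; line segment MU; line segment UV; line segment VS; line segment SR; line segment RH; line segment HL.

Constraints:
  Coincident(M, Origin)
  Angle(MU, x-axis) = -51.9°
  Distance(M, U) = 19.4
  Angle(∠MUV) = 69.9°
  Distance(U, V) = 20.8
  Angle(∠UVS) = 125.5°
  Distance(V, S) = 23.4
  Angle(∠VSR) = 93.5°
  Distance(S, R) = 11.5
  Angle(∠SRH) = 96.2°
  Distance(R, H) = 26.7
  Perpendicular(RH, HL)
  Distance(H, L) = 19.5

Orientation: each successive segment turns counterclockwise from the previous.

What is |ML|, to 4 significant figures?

28.08

M is at the origin; MU runs at -51.9° with length 19.4, so U = (11.97, -15.27). ∠MUV = 69.9° gives UV at 58.20° from the x-axis; with |UV| = 20.8, V = (22.93, 2.411). ∠UVS = 125.5° gives VS at 112.7° from the x-axis; with |VS| = 23.4, S = (13.90, 24.00). ∠VSR = 93.5° gives SR at -160.8° from the x-axis; with |SR| = 11.5, R = (3.041, 20.22). ∠SRH = 96.2° gives RH at -77.00° from the x-axis; with |RH| = 26.7, H = (9.047, -5.799). RH is perpendicular to HL, so HL runs at 13.00°; with |HL| = 19.5, L = (28.05, -1.412). Then |ML| = |L − M| = 28.08.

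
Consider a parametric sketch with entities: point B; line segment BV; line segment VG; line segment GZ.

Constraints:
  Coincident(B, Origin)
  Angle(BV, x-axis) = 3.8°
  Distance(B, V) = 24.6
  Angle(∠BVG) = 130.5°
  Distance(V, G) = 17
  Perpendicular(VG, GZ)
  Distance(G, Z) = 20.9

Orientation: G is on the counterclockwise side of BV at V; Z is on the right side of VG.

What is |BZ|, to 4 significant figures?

51.54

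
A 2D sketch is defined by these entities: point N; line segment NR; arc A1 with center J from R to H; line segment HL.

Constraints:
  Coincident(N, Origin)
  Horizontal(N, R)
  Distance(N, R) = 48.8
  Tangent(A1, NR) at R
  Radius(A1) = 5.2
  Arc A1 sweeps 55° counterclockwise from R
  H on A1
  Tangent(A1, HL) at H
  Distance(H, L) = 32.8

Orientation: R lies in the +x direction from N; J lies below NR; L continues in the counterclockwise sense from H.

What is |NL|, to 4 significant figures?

38.83

N is at the origin; NR is horizontal with |NR| = 48.8 and R on the +x side, so R = (48.80, 0.000). A1 meets NR tangentially, so JR is at right angles to NR, so J = R + (0, -5.2) = (48.80, -5.200). On A1, R sits at bearing 90° from J; a 55° counterclockwise sweep puts H at bearing 145°, so H = J + 5.2·(cos 145°, sin 145°) = (44.54, -2.217). The tangent condition forces JH to be normal to HL, so HL runs along (−sin 145°, cos 145°); with |HL| = 32.8, L = (25.73, -29.09). Then |NL| = |L − N| = 38.83.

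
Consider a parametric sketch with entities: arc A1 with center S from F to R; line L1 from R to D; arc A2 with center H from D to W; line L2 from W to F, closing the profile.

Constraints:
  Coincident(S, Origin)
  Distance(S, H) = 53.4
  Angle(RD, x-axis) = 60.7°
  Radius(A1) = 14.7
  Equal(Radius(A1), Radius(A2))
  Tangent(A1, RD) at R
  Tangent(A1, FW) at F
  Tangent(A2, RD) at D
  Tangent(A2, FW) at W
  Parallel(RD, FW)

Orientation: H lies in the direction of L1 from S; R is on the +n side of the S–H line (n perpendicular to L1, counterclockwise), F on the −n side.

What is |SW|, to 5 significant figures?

55.386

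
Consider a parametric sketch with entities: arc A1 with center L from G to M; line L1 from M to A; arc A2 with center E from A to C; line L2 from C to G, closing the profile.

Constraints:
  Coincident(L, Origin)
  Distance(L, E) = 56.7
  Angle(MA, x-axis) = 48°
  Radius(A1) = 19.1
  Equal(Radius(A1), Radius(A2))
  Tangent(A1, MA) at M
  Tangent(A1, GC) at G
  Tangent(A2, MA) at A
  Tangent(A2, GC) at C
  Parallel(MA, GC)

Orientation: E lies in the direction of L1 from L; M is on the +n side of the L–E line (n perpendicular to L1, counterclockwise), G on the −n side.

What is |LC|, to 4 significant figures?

59.83

The slot axis is L1's direction at 48.0°, so u = (cos 48.0°, sin 48.0°) = (0.6691, 0.7431) and n = (−sin 48.0°, cos 48.0°) = (-0.7431, 0.6691). L is at the origin and E lies 56.7 along u from L, so E = 56.7·u = (37.94, 42.14). Tangency of A1 to both parallel lines with radius 19.1 puts M and G at L ± 19.1·n: M = (-14.19, 12.78), G = (14.19, -12.78). Equal radii place A and C the same way about E: A = E + 19.1·n = (23.75, 54.92), C = E − 19.1·n = (52.13, 29.36). Then |LC| = |C − L| = 59.83.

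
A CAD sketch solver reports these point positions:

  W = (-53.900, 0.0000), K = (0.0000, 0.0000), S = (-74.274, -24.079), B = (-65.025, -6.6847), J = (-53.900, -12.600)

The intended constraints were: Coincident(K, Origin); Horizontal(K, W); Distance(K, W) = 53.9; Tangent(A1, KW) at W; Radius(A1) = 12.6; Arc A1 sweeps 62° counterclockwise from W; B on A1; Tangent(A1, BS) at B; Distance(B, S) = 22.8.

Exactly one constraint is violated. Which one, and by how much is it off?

Distance(B, S) = 22.8 — off by 3.10.

K = (0.00, 0.00) ✓; K.y = 0.00, W.y = 0.00 ✓; |KW| = 53.90 ✓; ∠(JW, WK) = 90.00° ✓; |JW| = 12.60 ✓; bearing(J→B) − bearing(J→W) = 62.00° ✓; |JB| = 12.60 ✓; ∠(JB, BS) = 90.00° ✓; |BS| = 19.70 ✗.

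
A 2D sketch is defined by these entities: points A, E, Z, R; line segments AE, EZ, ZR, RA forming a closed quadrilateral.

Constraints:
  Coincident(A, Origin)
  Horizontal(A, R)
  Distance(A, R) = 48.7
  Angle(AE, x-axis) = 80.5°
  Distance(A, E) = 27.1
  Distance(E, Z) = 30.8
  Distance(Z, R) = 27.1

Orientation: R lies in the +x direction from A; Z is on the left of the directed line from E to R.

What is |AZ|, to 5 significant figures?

42.203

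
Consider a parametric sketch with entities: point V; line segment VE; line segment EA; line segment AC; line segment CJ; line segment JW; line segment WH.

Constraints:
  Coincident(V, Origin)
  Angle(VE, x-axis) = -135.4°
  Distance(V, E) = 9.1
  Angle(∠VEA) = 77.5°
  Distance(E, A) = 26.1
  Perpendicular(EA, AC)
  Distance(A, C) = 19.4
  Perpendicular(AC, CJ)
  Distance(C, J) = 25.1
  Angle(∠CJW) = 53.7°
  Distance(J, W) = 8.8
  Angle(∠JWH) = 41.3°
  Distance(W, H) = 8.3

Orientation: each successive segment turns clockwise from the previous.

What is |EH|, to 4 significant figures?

21.71

∠CJW = 53.7° gives JW at 175.8° from the x-axis; with |JW| = 8.8, W = (0.6470, 5.411). ∠JWH = 41.3° gives WH at 37.10° from the x-axis; with |WH| = 8.3, H = (7.267, 10.42). Then |EH| = |H − E| = 21.71.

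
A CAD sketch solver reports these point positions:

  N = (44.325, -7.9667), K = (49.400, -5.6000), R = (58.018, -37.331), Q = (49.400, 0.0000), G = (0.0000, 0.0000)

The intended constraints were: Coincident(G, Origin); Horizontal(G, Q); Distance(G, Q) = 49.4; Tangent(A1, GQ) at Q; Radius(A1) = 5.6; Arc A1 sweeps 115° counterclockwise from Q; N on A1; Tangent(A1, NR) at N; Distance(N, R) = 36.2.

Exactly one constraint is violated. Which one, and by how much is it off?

Distance(N, R) = 36.2 — off by 3.80.

G = (0.00, 0.00) ✓; G.y = 0.00, Q.y = 0.00 ✓; |GQ| = 49.40 ✓; ∠(KQ, QG) = 90.00° ✓; |KQ| = 5.600 ✓; bearing(K→N) − bearing(K→Q) = 115.0° ✓; |KN| = 5.600 ✓; ∠(KN, NR) = 90.00° ✓; |NR| = 32.40 ✗.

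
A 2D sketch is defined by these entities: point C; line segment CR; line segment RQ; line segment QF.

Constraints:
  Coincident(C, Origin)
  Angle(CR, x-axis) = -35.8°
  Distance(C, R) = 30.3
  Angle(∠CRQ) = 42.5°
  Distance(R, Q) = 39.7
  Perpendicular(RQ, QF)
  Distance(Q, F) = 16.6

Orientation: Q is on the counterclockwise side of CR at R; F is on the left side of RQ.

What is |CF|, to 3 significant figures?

17.8

C is at the origin; CR runs at -35.8° with length 30.3, so R = 30.3·(cos -35.8°, sin -35.8°) = (24.6, -17.7). ∠CRQ = 42.5°, so RQ runs at -35.8° + (180° − 42.5°) = 102° from the x-axis; with |RQ| = 39.7, Q = R + 39.7·(cos 102°, sin 102°) = (16.5, 21.2). RQ ⟂ QF; with |QF| = 16.6 on the left of RQ, F = Q + 16.6·(-0.979, -0.203) = (0.269, 17.8). Then |CF| = |F − C| = 17.8.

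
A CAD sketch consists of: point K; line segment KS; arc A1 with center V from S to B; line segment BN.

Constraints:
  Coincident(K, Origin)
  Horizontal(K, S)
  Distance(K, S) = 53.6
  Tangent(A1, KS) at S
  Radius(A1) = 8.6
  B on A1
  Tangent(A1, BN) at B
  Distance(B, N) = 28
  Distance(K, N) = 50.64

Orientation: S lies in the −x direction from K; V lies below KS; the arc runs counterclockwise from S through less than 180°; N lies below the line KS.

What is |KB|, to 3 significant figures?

61.1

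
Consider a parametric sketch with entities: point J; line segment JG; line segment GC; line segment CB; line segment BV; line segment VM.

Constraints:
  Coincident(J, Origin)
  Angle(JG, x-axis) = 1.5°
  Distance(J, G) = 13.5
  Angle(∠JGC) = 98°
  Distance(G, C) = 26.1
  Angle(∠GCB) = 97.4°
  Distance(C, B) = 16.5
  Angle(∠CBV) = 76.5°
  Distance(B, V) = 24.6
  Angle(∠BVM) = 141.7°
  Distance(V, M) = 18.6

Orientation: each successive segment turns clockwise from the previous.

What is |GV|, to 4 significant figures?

14.25

J is at the origin; JG runs at 1.5° with length 13.5, so G = (13.50, 0.3534). ∠JGC = 98.0° gives GC at -80.50° from the x-axis; with |GC| = 26.1, C = (17.80, -25.39). ∠GCB = 97.4° gives CB at -163.1° from the x-axis; with |CB| = 16.5, B = (2.016, -30.19). ∠CBV = 76.5° gives BV at 93.40° from the x-axis; with |BV| = 24.6, V = (0.5568, -5.629). Then |GV| = |V − G| = 14.25.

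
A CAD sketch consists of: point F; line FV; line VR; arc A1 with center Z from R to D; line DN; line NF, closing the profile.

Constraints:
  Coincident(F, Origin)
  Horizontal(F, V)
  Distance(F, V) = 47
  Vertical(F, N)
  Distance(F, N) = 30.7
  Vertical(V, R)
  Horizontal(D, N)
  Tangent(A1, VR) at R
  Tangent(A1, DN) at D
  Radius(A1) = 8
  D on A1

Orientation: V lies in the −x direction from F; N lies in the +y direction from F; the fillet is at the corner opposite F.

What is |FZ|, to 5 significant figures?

45.125

F is at the origin; FV is horizontal with |FV| = 47.0 and V on the −x side, so V = (-47.000, 0.0000). F and N share the same x with |FN| = 30.7 and N on the +y side, so N = (0.0000, 30.700). The virtual corner opposite F is at (-47.000, 30.700). Since A1 is tangent to VR there, ZR ⟂ VR and A1 meets DN tangentially, so ZD is at right angles to DN, with radius 8.0, so the center Z sits 8.0 in from both sides at Z = (-39.000, 22.700). Then |FZ| = |Z − F| = 45.125.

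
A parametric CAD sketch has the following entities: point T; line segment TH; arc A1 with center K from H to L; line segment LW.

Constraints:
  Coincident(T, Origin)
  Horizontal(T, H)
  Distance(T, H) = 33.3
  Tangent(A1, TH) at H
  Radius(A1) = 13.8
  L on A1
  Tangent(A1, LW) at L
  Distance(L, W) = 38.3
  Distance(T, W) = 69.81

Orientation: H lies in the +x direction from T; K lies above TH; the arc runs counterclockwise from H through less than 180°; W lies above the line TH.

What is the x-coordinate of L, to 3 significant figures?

47.1

T is at the origin; TH is horizontal with |TH| = 33.3 and H on the +x side, so H = (33.3, 0.00). The tangent condition forces KH to be normal to TH, so K = H + (0, 13.8) = (33.3, 13.8). Since KL ⟂ LW (tangency), |KW| = √(13.8² + 38.3²) = 40.7 regardless of where L sits on A1. So W lies on both circle(T, 69.81) and circle(K, 40.7); the above-TH intersection is W = (46.1, 52.5). L is the foot of the tangent from W: L = (47.1, 14.2).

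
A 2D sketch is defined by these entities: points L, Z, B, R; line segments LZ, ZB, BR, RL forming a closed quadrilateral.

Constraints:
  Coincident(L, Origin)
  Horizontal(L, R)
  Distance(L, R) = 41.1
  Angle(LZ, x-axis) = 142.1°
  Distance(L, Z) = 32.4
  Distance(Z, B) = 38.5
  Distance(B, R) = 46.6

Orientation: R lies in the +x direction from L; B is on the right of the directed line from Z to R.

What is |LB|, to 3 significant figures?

12.6

Checks: |ZB| = 38.50 ✓; |BR| = 46.60 ✓.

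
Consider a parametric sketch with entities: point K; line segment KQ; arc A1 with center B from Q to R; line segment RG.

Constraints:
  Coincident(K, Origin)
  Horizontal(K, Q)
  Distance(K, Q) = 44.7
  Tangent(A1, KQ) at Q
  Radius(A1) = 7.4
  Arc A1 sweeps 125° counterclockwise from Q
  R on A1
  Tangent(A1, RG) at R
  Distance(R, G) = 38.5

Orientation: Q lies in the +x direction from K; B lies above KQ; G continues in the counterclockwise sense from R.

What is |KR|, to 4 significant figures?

52.08

The tangent condition forces BQ to be normal to KQ, so B = Q + (0, 7.4) = (44.70, 7.400). On A1, Q sits at bearing -90° from B; a 125° counterclockwise sweep puts R at bearing 35°, so R = B + 7.4·(cos 35°, sin 35°) = (50.76, 11.64). Then |KR| = |R − K| = 52.08.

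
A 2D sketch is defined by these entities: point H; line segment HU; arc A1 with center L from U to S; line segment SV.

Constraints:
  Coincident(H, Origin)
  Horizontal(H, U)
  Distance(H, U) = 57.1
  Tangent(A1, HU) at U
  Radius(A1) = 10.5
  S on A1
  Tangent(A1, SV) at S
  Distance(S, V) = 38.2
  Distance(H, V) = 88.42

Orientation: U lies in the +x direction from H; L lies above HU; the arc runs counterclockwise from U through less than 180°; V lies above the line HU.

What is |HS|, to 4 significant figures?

67.82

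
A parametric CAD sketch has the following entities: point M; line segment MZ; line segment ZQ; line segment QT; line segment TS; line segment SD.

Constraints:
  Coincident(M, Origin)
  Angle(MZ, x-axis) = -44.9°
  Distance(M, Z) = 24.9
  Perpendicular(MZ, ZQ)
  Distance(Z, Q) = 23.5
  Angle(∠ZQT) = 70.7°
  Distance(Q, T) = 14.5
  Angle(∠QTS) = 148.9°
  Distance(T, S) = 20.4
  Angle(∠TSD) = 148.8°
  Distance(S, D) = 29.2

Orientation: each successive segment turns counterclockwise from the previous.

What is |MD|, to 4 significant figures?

26.60

M is at the origin; MZ runs at -44.9° with length 24.9, so Z = (17.64, -17.58). MZ ⟂ ZQ, so ZQ runs at 45.10°; with |ZQ| = 23.5, Q = (34.23, -0.9302). ∠ZQT = 70.7° gives QT at 154.4° from the x-axis; with |QT| = 14.5, T = (21.15, 5.335). ∠QTS = 148.9° gives TS at -174.5° from the x-axis; with |TS| = 20.4, S = (0.8430, 3.380). ∠TSD = 148.8° gives SD at -143.3° from the x-axis; with |SD| = 29.2, D = (-22.57, -14.07). Then |MD| = |D − M| = 26.60.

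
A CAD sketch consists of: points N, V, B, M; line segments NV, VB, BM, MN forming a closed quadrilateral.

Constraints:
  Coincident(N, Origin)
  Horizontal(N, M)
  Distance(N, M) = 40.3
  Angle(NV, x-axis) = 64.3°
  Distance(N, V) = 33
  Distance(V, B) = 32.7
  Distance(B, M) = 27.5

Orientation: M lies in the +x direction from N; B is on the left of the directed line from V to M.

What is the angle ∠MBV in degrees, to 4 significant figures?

81.50°

N is at the origin; NM is horizontal with |NM| = 40.3 and M in +x, so M = (40.3, 0). NV runs at 64.3° with |NV| = 33.0, so V = (14.31, 29.74). B is determined by |VB| = 32.7 and |BM| = 27.5 together: it lies at the intersection of circle(V, 32.7) and circle(M, 27.5). With |VM| = 39.49, the foot of the radical line on VM is 23.71 from V and the perpendicular offset is √(32.7² − 23.71²) = 22.52. Taking the left-of-VM solution: B = (46.87, 26.70).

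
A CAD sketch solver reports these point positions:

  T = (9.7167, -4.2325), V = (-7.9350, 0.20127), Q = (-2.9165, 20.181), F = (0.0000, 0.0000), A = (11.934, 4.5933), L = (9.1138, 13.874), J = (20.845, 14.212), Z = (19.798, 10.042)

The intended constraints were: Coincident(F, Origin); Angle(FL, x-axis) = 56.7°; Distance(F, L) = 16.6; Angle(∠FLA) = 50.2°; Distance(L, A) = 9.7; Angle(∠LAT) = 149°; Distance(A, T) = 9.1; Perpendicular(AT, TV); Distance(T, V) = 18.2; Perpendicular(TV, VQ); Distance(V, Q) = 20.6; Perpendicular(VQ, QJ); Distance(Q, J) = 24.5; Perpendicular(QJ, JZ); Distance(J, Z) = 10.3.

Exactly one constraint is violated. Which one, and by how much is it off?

Distance(J, Z) = 10.3 — off by 6.00.

F = (0.00, 0.00) ✓; FL at 56.70° ✓; |FL| = 16.60 ✓; ∠FLA = 50.20° ✓; |LA| = 9.700 ✓; ∠LAT = 149.0° ✓; |AT| = 9.100 ✓; ∠(AT, TV) = 90.00° ✓; |TV| = 18.20 ✓; ∠(TV, VQ) = 90.00° ✓; |VQ| = 20.60 ✓; ∠(VQ, QJ) = 90.00° ✓; |QJ| = 24.50 ✓; ∠(QJ, JZ) = 89.99° ✓; |JZ| = 4.299 ✗.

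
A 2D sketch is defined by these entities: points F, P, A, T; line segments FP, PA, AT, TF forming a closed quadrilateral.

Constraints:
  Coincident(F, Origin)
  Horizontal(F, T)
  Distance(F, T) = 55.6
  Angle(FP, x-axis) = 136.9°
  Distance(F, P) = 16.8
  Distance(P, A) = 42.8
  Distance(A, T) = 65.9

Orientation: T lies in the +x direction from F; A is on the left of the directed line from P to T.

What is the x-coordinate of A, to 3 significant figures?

10.3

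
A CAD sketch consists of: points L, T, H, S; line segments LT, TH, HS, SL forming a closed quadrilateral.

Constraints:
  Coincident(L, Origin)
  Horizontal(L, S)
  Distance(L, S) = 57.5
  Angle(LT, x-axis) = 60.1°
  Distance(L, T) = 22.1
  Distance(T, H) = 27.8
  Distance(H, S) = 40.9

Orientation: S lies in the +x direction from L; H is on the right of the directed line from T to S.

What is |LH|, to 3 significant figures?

19.1

Checks: L.y = 0.00, S.y = 0.00 ✓; |TH| = 27.80 ✓; |HS| = 40.90 ✓.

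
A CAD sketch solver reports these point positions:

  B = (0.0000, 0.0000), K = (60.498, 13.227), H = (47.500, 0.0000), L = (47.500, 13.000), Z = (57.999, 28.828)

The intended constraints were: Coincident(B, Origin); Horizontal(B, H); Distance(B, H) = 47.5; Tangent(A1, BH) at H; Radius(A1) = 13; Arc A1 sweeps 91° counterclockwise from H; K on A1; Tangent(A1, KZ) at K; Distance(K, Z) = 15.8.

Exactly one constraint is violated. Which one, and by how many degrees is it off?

Tangent(A1, KZ) at K — off by 8.10°.

B = (0.00, 0.00) ✓; B.y = 0.00, H.y = 0.00 ✓; |BH| = 47.50 ✓; ∠(LH, HB) = 90.00° ✓; |LH| = 13.00 ✓; bearing(L→K) − bearing(L→H) = 91.00° ✓; |LK| = 13.00 ✓; ∠(LK, KZ) = 81.90° ✗; |KZ| = 15.80 ✓.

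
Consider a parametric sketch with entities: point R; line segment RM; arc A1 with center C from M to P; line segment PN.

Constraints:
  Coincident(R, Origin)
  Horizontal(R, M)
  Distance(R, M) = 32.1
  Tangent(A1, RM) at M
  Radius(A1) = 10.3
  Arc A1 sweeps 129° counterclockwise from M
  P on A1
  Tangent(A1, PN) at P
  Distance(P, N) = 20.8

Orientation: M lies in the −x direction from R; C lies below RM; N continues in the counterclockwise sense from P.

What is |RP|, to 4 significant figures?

43.47

R is at the origin; RM is horizontal with |RM| = 32.1 and M on the −x side, so M = (-32.10, 0.000). Tangency of A1 to RM means the radius CM is perpendicular to RM, so C = M + (0, -10.3) = (-32.10, -10.30). On A1, M sits at bearing 90° from C; a 129° counterclockwise sweep puts P at bearing 219°, so P = C + 10.3·(cos 219°, sin 219°) = (-40.10, -16.78). Then |RP| = |P − R| = 43.47.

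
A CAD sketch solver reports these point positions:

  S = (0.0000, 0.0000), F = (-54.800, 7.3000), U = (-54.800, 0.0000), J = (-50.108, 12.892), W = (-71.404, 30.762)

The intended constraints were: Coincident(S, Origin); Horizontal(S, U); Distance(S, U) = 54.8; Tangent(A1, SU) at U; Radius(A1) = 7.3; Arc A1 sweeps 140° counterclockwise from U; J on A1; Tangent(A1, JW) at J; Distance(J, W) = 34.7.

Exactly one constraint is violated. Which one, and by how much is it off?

Distance(J, W) = 34.7 — off by 6.90.

S = (0.00, 0.00) ✓; S.y = 0.00, U.y = 0.00 ✓; |SU| = 54.80 ✓; ∠(FU, US) = 90.00° ✓; |FU| = 7.300 ✓; bearing(F→J) − bearing(F→U) = 140.0° ✓; |FJ| = 7.300 ✓; ∠(FJ, JW) = 90.00° ✓; |JW| = 27.80 ✗.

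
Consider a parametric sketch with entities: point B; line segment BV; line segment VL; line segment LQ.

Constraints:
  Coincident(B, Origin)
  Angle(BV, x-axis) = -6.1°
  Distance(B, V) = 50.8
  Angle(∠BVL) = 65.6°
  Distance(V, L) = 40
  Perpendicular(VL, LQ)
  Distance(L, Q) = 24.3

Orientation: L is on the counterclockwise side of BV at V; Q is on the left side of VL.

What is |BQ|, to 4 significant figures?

29.05

∠BVL = 65.6°, so VL runs at -6.1° + (180° − 65.6°) = 108.3° from the x-axis; with |VL| = 40.0, L = V + 40.0·(cos 108.3°, sin 108.3°) = (37.95, 32.58). The perpendicularity gives LQ at right angles to VL; with |LQ| = 24.3 on the left of VL, Q = L + 24.3·(-0.9494, -0.3140) = (14.88, 24.95). Then |BQ| = |Q − B| = 29.05.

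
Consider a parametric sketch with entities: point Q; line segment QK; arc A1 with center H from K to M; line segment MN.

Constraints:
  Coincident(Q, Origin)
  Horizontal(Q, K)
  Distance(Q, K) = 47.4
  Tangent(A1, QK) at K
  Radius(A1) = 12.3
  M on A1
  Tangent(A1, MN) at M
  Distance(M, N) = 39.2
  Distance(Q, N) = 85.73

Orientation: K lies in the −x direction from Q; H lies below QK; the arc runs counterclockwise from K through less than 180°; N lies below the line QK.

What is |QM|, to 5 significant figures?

59.281

Q is at the origin; Q and K share the same y with |QK| = 47.4 and K on the −x side, so K = (-47.400, 0.0000). Tangency of A1 to QK means the radius HK is perpendicular to QK, so H = K + (0, -12.3) = (-47.400, -12.300). Since HM ⟂ MN (tangency), |HN| = √(12.3² + 39.2²) = 41.084 regardless of where M sits on A1. So N lies on both circle(Q, 85.73) and circle(H, 41.084); the below-QK intersection is N = (-73.619, -43.931). M is the foot of the tangent from N: M = (-58.785, -7.6457).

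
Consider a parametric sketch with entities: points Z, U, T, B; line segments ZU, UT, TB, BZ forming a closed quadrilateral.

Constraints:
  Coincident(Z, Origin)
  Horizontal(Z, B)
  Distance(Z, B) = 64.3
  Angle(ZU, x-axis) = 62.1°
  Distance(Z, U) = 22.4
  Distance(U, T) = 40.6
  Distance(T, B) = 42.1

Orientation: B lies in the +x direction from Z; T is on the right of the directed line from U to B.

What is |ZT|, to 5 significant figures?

31.520

Checks: |UT| = 40.60 ✓; |TB| = 42.10 ✓.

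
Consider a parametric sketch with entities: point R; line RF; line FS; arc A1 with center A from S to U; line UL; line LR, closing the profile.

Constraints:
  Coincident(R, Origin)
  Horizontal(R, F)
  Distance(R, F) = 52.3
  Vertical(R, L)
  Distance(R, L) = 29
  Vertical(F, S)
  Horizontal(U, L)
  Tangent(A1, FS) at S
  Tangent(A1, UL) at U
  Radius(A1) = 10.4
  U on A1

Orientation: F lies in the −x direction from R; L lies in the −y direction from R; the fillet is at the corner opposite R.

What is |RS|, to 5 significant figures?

55.509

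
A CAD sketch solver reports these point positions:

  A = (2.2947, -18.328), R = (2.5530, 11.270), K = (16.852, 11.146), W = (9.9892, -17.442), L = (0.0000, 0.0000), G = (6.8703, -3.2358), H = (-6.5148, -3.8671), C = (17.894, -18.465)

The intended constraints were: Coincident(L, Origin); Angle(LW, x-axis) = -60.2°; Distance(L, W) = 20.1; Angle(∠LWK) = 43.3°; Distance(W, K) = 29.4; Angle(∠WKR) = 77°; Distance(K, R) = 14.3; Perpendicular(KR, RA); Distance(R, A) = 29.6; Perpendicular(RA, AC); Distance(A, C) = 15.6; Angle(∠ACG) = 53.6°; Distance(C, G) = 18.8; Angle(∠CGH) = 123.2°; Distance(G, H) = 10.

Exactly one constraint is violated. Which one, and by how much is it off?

Distance(G, H) = 10 — off by 3.40.

L = (0.00, 0.00) ✓; LW at -60.20° ✓; |LW| = 20.10 ✓; ∠LWK = 43.30° ✓; |WK| = 29.40 ✓; ∠WKR = 77.00° ✓; |KR| = 14.30 ✓; ∠(KR, RA) = 90.00° ✓; |RA| = 29.60 ✓; ∠(RA, AC) = 90.00° ✓; |AC| = 15.60 ✓; ∠ACG = 53.60° ✓; |CG| = 18.80 ✓; ∠CGH = 123.2° ✓; |GH| = 13.40 ✗.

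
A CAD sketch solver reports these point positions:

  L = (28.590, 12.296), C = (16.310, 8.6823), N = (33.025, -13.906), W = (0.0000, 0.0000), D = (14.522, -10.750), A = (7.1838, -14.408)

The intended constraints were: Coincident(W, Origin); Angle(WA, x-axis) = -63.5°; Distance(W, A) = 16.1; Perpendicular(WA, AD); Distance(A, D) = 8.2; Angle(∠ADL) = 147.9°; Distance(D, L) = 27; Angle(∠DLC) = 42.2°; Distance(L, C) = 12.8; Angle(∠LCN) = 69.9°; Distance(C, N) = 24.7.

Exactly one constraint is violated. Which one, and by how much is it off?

Distance(C, N) = 24.7 — off by 3.40.

W = (0.00, 0.00) ✓; WA at -63.50° ✓; |WA| = 16.10 ✓; ∠(WA, AD) = 89.99° ✓; |AD| = 8.199 ✓; ∠ADL = 147.9° ✓; |DL| = 27.00 ✓; ∠DLC = 42.20° ✓; |LC| = 12.80 ✓; ∠LCN = 69.90° ✓; |CN| = 28.10 ✗.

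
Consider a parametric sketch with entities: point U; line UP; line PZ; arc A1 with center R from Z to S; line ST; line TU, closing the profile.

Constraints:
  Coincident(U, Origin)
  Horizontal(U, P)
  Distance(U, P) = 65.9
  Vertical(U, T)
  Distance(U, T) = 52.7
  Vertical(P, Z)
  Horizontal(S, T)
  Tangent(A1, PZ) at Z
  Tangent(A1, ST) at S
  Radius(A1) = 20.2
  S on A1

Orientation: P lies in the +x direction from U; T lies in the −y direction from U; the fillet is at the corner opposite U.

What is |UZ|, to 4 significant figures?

73.48

The virtual corner opposite U is at (65.90, -52.70). Since A1 is tangent to PZ there, RZ ⟂ PZ and the tangent condition forces RS to be normal to ST, with radius 20.2, so the center R sits 20.2 in from both sides at R = (45.70, -32.50). That places the tangent points at Z = (65.90, -32.50) on PZ and S = (45.70, -52.70) on ST. Then |UZ| = |Z − U| = 73.48.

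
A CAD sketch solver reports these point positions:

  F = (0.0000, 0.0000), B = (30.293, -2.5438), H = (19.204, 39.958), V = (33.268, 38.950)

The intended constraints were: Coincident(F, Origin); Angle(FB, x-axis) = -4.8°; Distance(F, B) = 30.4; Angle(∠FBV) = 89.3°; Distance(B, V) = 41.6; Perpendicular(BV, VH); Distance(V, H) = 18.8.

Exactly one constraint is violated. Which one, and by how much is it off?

Distance(V, H) = 18.8 — off by 4.70.

F = (0.00, 0.00) ✓; FB at -4.800° ✓; |FB| = 30.40 ✓; ∠FBV = 89.30° ✓; |BV| = 41.60 ✓; ∠(BV, VH) = 90.00° ✓; |VH| = 14.10 ✗.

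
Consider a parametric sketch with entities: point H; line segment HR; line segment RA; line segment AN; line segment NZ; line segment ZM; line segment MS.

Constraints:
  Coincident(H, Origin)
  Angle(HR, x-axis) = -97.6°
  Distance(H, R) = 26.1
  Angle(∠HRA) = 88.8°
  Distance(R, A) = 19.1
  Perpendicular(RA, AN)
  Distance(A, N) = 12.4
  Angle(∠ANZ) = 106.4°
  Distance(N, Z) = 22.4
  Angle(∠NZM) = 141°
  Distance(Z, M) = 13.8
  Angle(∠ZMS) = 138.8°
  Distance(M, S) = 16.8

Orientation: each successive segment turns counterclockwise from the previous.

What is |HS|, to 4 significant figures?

36.10

∠NZM = 141.0° gives ZM at -163.8° from the x-axis; with |ZM| = 13.8, M = (-16.99, -10.85). ∠ZMS = 138.8° gives MS at -122.6° from the x-axis; with |MS| = 16.8, S = (-26.04, -25.00). Then |HS| = |S − H| = 36.10.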